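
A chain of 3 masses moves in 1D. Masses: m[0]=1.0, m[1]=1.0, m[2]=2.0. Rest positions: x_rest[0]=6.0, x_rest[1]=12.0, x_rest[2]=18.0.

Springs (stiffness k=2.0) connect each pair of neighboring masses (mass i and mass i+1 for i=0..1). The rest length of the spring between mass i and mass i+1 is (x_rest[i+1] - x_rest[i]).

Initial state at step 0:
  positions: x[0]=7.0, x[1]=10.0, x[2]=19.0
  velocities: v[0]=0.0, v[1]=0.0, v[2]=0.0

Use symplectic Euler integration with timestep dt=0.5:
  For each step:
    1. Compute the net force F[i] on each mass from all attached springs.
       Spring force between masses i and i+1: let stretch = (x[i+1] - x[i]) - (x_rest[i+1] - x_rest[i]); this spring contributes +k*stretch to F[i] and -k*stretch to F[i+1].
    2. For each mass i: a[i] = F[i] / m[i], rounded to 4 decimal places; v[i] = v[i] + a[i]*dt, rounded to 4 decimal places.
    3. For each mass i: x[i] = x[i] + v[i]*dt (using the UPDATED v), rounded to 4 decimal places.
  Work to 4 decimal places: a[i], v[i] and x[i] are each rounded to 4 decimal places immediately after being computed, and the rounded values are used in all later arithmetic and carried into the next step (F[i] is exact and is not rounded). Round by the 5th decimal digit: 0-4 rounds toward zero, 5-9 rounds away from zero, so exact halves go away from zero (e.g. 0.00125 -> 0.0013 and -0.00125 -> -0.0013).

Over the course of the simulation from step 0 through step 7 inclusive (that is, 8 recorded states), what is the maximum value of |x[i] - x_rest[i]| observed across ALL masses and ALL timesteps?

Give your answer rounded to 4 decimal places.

Answer: 2.8989

Derivation:
Step 0: x=[7.0000 10.0000 19.0000] v=[0.0000 0.0000 0.0000]
Step 1: x=[5.5000 13.0000 18.2500] v=[-3.0000 6.0000 -1.5000]
Step 2: x=[4.7500 14.8750 17.6875] v=[-1.5000 3.7500 -1.1250]
Step 3: x=[6.0625 13.0938 17.9219] v=[2.6250 -3.5625 0.4688]
Step 4: x=[7.8907 10.2110 18.4493] v=[3.6563 -5.7657 1.0548]
Step 5: x=[7.8790 10.2872 18.4171] v=[-0.0234 0.1523 -0.0644]
Step 6: x=[6.0714 13.2242 17.8524] v=[-3.6152 5.8740 -1.1294]
Step 7: x=[4.8402 14.8989 17.6307] v=[-2.4624 3.3494 -0.4435]
Max displacement = 2.8989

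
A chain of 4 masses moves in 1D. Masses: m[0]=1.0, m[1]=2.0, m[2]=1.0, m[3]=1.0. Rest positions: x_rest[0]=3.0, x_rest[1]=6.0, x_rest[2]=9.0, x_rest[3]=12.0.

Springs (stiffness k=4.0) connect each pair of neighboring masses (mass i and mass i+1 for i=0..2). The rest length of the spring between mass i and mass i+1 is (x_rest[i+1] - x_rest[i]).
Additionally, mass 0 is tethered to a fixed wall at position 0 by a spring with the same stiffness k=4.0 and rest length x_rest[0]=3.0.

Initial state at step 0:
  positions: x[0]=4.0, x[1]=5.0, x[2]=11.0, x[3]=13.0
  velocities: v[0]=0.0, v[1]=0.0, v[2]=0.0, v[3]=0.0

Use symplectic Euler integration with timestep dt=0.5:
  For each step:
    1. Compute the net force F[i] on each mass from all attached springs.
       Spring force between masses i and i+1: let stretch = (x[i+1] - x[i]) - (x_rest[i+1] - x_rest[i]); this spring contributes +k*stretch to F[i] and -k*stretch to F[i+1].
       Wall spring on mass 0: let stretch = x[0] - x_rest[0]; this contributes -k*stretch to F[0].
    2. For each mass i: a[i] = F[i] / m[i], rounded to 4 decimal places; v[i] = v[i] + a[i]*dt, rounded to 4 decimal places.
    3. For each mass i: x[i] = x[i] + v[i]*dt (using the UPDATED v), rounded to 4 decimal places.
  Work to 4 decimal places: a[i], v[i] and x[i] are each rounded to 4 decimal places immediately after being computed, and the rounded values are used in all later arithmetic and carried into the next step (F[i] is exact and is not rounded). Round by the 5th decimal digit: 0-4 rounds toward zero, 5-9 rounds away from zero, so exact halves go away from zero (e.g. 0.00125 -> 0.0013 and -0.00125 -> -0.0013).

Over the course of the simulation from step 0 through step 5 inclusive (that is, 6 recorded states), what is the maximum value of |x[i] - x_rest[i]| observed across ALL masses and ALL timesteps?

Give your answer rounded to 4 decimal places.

Answer: 3.0000

Derivation:
Step 0: x=[4.0000 5.0000 11.0000 13.0000] v=[0.0000 0.0000 0.0000 0.0000]
Step 1: x=[1.0000 7.5000 7.0000 14.0000] v=[-6.0000 5.0000 -8.0000 2.0000]
Step 2: x=[3.5000 6.5000 10.5000 11.0000] v=[5.0000 -2.0000 7.0000 -6.0000]
Step 3: x=[5.5000 6.0000 10.5000 10.5000] v=[4.0000 -1.0000 0.0000 -1.0000]
Step 4: x=[2.5000 7.5000 6.0000 13.0000] v=[-6.0000 3.0000 -9.0000 5.0000]
Step 5: x=[2.0000 5.7500 10.0000 11.5000] v=[-1.0000 -3.5000 8.0000 -3.0000]
Max displacement = 3.0000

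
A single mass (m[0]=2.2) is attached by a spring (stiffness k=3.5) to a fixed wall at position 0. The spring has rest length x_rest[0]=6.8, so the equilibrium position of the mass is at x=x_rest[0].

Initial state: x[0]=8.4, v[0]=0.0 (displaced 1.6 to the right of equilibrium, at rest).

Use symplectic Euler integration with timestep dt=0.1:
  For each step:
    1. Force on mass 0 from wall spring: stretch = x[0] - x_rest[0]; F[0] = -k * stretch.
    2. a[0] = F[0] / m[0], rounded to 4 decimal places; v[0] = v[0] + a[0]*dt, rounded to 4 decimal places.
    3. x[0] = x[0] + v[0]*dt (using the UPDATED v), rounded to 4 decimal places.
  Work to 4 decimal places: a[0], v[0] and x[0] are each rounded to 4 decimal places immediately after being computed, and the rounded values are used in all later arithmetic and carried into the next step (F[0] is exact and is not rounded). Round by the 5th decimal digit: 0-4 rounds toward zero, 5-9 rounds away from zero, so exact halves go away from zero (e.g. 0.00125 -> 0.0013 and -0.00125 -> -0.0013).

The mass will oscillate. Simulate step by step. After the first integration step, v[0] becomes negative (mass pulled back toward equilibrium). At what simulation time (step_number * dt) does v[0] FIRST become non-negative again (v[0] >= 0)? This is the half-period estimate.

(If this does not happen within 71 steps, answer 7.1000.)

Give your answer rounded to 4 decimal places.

Answer: 2.5000

Derivation:
Step 0: x=[8.4000] v=[0.0000]
Step 1: x=[8.3745] v=[-0.2546]
Step 2: x=[8.3240] v=[-0.5051]
Step 3: x=[8.2492] v=[-0.7476]
Step 4: x=[8.1514] v=[-0.9782]
Step 5: x=[8.0321] v=[-1.1932]
Step 6: x=[7.8932] v=[-1.3892]
Step 7: x=[7.7369] v=[-1.5631]
Step 8: x=[7.5657] v=[-1.7122]
Step 9: x=[7.3823] v=[-1.8340]
Step 10: x=[7.1896] v=[-1.9266]
Step 11: x=[6.9907] v=[-1.9886]
Step 12: x=[6.7888] v=[-2.0189]
Step 13: x=[6.5871] v=[-2.0171]
Step 14: x=[6.3888] v=[-1.9832]
Step 15: x=[6.1970] v=[-1.9178]
Step 16: x=[6.0148] v=[-1.8219]
Step 17: x=[5.8451] v=[-1.6970]
Step 18: x=[5.6906] v=[-1.5451]
Step 19: x=[5.5537] v=[-1.3686]
Step 20: x=[5.4367] v=[-1.1703]
Step 21: x=[5.3414] v=[-0.9534]
Step 22: x=[5.2693] v=[-0.7214]
Step 23: x=[5.2215] v=[-0.4779]
Step 24: x=[5.1988] v=[-0.2268]
Step 25: x=[5.2016] v=[0.0279]
First v>=0 after going negative at step 25, time=2.5000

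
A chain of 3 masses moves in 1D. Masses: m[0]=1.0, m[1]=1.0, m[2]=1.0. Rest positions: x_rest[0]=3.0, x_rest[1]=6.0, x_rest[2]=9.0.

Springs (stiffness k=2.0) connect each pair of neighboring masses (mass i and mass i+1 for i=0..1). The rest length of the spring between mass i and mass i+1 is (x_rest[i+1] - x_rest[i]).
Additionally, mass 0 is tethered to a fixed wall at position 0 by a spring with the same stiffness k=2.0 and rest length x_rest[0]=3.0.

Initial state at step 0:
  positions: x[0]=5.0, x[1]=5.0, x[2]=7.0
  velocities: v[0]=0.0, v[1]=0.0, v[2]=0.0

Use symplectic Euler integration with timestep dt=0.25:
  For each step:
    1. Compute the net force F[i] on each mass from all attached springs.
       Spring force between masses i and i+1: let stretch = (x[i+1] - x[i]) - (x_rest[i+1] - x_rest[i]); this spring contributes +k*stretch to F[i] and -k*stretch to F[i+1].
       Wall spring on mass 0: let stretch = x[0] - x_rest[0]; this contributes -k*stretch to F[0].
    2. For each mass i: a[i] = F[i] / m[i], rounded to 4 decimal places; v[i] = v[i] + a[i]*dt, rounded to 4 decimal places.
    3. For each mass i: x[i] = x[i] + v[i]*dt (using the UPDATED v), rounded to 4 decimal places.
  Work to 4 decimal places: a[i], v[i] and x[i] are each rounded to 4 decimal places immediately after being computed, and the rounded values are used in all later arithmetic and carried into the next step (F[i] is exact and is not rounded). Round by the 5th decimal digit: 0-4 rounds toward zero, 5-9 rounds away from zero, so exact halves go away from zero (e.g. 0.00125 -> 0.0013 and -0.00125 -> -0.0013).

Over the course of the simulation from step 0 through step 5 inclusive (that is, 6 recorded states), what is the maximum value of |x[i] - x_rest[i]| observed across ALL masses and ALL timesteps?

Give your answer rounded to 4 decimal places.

Answer: 2.3668

Derivation:
Step 0: x=[5.0000 5.0000 7.0000] v=[0.0000 0.0000 0.0000]
Step 1: x=[4.3750 5.2500 7.1250] v=[-2.5000 1.0000 0.5000]
Step 2: x=[3.3125 5.6250 7.3906] v=[-4.2500 1.5000 1.0625]
Step 3: x=[2.1250 5.9317 7.8105] v=[-4.7500 1.2266 1.6797]
Step 4: x=[1.1477 5.9974 8.3706] v=[-3.9092 0.2627 2.2403]
Step 5: x=[0.6332 5.7535 9.0090] v=[-2.0582 -0.9756 2.5537]
Max displacement = 2.3668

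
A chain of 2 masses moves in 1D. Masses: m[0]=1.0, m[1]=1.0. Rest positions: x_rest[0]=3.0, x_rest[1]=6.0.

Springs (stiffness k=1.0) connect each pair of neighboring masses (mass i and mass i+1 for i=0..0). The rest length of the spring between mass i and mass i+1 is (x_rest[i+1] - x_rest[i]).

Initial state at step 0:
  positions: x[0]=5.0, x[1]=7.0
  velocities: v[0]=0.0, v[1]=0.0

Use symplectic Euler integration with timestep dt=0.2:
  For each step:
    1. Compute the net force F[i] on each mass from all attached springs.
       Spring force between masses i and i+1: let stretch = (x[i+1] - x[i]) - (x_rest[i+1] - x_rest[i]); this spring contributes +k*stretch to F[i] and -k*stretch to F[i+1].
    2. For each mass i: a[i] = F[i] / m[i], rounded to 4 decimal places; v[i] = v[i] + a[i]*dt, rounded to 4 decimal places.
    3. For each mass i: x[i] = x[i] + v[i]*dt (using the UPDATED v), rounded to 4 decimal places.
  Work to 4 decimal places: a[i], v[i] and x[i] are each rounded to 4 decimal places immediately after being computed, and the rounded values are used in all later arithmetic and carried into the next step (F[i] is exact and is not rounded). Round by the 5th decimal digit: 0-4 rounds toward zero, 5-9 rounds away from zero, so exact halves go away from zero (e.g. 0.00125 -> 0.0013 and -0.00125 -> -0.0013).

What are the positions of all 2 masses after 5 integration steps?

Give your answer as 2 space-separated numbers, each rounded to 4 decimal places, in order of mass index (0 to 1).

Step 0: x=[5.0000 7.0000] v=[0.0000 0.0000]
Step 1: x=[4.9600 7.0400] v=[-0.2000 0.2000]
Step 2: x=[4.8832 7.1168] v=[-0.3840 0.3840]
Step 3: x=[4.7757 7.2243] v=[-0.5373 0.5373]
Step 4: x=[4.6462 7.3538] v=[-0.6476 0.6476]
Step 5: x=[4.5050 7.4950] v=[-0.7061 0.7061]

Answer: 4.5050 7.4950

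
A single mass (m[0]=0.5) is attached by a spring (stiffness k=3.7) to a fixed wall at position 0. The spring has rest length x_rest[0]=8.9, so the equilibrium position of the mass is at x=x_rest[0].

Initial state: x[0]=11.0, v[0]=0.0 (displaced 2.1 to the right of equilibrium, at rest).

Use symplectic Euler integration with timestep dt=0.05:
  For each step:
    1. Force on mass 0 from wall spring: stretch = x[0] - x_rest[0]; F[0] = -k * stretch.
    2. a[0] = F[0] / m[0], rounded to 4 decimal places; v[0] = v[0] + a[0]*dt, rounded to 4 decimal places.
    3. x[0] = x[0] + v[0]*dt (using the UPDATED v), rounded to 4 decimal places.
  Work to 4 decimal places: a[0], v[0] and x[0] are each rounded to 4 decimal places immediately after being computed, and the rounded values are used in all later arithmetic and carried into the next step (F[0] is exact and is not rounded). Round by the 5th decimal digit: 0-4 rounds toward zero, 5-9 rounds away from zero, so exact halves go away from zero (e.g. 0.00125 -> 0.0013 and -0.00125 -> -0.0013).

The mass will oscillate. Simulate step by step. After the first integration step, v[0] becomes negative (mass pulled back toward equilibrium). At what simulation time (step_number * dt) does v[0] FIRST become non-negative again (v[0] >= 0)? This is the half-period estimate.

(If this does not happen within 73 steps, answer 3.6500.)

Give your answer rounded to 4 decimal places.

Answer: 1.2000

Derivation:
Step 0: x=[11.0000] v=[0.0000]
Step 1: x=[10.9612] v=[-0.7770]
Step 2: x=[10.8842] v=[-1.5396]
Step 3: x=[10.7705] v=[-2.2738]
Step 4: x=[10.6222] v=[-2.9659]
Step 5: x=[10.4420] v=[-3.6031]
Step 6: x=[10.2333] v=[-4.1736]
Step 7: x=[10.0000] v=[-4.6669]
Step 8: x=[9.7463] v=[-5.0739]
Step 9: x=[9.4770] v=[-5.3870]
Step 10: x=[9.1970] v=[-5.6005]
Step 11: x=[8.9115] v=[-5.7104]
Step 12: x=[8.6258] v=[-5.7147]
Step 13: x=[8.3451] v=[-5.6132]
Step 14: x=[8.0747] v=[-5.4079]
Step 15: x=[7.8196] v=[-5.1025]
Step 16: x=[7.5845] v=[-4.7028]
Step 17: x=[7.3737] v=[-4.2161]
Step 18: x=[7.1911] v=[-3.6514]
Step 19: x=[7.0401] v=[-3.0191]
Step 20: x=[6.9236] v=[-2.3309]
Step 21: x=[6.8436] v=[-1.5996]
Step 22: x=[6.8017] v=[-0.8387]
Step 23: x=[6.7986] v=[-0.0623]
Step 24: x=[6.8344] v=[0.7152]
First v>=0 after going negative at step 24, time=1.2000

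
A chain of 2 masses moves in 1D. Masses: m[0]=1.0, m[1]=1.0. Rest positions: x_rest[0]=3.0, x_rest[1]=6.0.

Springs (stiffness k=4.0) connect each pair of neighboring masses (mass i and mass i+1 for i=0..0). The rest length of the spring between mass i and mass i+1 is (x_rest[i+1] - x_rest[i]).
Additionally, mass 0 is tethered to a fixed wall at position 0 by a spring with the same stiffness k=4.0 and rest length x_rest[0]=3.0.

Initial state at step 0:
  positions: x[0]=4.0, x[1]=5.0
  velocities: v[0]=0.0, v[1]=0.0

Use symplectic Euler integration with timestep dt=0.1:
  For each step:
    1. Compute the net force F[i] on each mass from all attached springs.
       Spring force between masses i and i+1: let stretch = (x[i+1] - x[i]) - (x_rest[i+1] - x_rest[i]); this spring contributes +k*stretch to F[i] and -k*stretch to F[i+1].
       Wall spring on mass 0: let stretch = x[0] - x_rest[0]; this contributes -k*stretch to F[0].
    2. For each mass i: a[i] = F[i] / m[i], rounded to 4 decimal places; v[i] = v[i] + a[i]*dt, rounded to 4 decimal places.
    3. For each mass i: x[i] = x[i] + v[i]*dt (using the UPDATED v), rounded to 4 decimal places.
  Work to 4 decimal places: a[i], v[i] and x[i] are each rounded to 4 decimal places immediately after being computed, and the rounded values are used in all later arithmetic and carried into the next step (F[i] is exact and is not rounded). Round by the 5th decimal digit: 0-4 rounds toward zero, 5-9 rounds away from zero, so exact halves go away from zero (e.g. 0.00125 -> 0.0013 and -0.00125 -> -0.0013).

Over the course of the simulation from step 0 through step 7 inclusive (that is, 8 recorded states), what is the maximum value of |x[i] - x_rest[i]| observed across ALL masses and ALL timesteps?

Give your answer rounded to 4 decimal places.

Step 0: x=[4.0000 5.0000] v=[0.0000 0.0000]
Step 1: x=[3.8800 5.0800] v=[-1.2000 0.8000]
Step 2: x=[3.6528 5.2320] v=[-2.2720 1.5200]
Step 3: x=[3.3427 5.4408] v=[-3.1014 2.0883]
Step 4: x=[2.9828 5.6857] v=[-3.5992 2.4491]
Step 5: x=[2.6117 5.9425] v=[-3.7112 2.5679]
Step 6: x=[2.2693 6.1861] v=[-3.4236 2.4356]
Step 7: x=[1.9928 6.3930] v=[-2.7646 2.0689]
Max displacement = 1.0072

Answer: 1.0072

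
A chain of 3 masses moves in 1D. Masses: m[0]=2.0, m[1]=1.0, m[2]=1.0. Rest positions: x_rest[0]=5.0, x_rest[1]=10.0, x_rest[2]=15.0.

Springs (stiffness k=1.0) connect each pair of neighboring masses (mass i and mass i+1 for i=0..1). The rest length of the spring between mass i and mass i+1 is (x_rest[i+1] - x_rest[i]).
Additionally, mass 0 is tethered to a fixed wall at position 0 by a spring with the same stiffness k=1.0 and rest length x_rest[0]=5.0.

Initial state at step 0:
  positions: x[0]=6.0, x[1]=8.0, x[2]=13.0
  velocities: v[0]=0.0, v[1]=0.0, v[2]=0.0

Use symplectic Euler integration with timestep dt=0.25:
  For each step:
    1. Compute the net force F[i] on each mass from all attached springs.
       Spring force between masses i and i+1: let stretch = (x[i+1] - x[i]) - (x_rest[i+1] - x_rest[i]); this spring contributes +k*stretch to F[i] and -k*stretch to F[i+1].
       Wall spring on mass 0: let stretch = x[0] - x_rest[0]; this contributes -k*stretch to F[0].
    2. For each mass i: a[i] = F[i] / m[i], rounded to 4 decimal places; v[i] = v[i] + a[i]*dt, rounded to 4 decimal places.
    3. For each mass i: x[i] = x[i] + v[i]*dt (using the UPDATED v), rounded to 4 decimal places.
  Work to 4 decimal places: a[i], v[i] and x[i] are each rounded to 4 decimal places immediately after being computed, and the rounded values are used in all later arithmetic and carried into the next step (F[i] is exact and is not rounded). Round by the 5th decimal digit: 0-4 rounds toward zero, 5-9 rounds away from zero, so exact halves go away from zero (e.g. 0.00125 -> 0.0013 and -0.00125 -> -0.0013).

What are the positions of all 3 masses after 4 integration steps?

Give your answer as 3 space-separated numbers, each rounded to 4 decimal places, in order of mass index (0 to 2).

Step 0: x=[6.0000 8.0000 13.0000] v=[0.0000 0.0000 0.0000]
Step 1: x=[5.8750 8.1875 13.0000] v=[-0.5000 0.7500 0.0000]
Step 2: x=[5.6387 8.5313 13.0117] v=[-0.9453 1.3750 0.0469]
Step 3: x=[5.3166 8.9743 13.0559] v=[-1.2886 1.7720 0.1768]
Step 4: x=[4.9426 9.4438 13.1575] v=[-1.4960 1.8780 0.4064]

Answer: 4.9426 9.4438 13.1575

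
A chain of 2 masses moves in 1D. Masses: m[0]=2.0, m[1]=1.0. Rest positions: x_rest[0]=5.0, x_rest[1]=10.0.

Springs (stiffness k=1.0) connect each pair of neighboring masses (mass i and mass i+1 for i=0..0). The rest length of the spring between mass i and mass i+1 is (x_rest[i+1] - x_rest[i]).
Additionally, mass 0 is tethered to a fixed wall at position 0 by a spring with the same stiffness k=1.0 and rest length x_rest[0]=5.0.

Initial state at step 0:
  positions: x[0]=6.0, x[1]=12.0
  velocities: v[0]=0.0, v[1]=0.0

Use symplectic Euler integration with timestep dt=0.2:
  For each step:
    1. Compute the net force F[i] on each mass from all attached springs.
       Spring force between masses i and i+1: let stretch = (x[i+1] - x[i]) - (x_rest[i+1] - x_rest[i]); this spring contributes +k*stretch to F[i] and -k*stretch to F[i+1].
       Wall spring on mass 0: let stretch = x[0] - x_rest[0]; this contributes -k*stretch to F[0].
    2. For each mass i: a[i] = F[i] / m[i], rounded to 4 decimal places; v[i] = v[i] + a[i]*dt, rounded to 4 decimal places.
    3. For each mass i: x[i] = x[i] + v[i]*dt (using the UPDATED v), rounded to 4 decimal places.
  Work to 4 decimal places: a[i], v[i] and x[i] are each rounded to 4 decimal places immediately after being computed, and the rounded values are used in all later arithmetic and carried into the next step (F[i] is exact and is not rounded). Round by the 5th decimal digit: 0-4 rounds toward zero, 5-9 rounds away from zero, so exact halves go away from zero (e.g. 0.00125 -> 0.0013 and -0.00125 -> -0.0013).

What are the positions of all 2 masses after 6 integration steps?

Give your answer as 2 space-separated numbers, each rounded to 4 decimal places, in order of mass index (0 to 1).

Step 0: x=[6.0000 12.0000] v=[0.0000 0.0000]
Step 1: x=[6.0000 11.9600] v=[0.0000 -0.2000]
Step 2: x=[5.9992 11.8816] v=[-0.0040 -0.3920]
Step 3: x=[5.9961 11.7679] v=[-0.0157 -0.5685]
Step 4: x=[5.9885 11.6233] v=[-0.0381 -0.7229]
Step 5: x=[5.9738 11.4533] v=[-0.0735 -0.8499]
Step 6: x=[5.9492 11.2641] v=[-0.1229 -0.9458]

Answer: 5.9492 11.2641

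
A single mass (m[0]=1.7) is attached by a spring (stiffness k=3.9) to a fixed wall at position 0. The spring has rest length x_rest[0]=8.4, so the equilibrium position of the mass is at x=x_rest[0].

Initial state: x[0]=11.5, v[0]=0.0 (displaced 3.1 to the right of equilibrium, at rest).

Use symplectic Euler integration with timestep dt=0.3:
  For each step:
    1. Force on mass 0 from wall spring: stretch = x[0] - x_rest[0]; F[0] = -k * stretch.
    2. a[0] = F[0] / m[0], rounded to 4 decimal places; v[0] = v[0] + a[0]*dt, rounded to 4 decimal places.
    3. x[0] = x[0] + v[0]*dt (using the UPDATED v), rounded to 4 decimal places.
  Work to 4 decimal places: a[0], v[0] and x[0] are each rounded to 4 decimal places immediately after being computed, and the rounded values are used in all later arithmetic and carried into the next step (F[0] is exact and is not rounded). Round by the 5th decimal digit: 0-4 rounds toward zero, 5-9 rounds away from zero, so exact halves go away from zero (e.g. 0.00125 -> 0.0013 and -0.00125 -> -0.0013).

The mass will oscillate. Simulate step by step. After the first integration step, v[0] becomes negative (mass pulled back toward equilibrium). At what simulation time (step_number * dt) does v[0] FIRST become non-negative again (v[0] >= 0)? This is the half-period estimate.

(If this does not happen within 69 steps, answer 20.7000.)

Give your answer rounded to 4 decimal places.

Answer: 2.1000

Derivation:
Step 0: x=[11.5000] v=[0.0000]
Step 1: x=[10.8600] v=[-2.1335]
Step 2: x=[9.7120] v=[-3.8266]
Step 3: x=[8.2931] v=[-4.7296]
Step 4: x=[6.8963] v=[-4.6560]
Step 5: x=[5.8100] v=[-3.6211]
Step 6: x=[5.2584] v=[-1.8386]
Step 7: x=[5.3555] v=[0.3236]
First v>=0 after going negative at step 7, time=2.1000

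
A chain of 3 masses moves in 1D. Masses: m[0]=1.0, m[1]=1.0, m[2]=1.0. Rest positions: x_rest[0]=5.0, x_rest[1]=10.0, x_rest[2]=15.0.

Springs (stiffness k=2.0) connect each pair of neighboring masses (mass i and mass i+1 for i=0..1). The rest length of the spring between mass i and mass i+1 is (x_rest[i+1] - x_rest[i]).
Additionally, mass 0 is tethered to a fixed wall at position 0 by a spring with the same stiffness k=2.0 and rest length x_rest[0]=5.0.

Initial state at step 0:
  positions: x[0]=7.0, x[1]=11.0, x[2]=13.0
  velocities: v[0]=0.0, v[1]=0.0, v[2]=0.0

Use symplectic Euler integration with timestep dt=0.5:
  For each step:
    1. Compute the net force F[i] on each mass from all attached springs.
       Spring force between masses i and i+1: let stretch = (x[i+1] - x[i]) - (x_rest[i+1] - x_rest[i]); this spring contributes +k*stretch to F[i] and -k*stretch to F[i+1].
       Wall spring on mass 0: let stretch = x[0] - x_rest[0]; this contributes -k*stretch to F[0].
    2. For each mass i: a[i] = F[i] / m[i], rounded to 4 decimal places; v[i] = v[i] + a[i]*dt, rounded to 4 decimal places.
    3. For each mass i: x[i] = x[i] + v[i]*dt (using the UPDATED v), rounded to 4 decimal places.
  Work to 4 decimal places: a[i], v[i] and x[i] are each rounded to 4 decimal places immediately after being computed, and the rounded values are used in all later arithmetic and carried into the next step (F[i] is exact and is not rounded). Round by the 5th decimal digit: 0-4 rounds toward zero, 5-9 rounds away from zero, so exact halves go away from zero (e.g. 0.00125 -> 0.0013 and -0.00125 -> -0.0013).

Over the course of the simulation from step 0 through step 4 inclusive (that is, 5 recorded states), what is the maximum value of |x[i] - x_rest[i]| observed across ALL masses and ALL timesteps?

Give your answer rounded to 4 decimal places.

Answer: 2.5000

Derivation:
Step 0: x=[7.0000 11.0000 13.0000] v=[0.0000 0.0000 0.0000]
Step 1: x=[5.5000 10.0000 14.5000] v=[-3.0000 -2.0000 3.0000]
Step 2: x=[3.5000 9.0000 16.2500] v=[-4.0000 -2.0000 3.5000]
Step 3: x=[2.5000 8.8750 16.8750] v=[-2.0000 -0.2500 1.2500]
Step 4: x=[3.4375 9.5625 16.0000] v=[1.8750 1.3750 -1.7500]
Max displacement = 2.5000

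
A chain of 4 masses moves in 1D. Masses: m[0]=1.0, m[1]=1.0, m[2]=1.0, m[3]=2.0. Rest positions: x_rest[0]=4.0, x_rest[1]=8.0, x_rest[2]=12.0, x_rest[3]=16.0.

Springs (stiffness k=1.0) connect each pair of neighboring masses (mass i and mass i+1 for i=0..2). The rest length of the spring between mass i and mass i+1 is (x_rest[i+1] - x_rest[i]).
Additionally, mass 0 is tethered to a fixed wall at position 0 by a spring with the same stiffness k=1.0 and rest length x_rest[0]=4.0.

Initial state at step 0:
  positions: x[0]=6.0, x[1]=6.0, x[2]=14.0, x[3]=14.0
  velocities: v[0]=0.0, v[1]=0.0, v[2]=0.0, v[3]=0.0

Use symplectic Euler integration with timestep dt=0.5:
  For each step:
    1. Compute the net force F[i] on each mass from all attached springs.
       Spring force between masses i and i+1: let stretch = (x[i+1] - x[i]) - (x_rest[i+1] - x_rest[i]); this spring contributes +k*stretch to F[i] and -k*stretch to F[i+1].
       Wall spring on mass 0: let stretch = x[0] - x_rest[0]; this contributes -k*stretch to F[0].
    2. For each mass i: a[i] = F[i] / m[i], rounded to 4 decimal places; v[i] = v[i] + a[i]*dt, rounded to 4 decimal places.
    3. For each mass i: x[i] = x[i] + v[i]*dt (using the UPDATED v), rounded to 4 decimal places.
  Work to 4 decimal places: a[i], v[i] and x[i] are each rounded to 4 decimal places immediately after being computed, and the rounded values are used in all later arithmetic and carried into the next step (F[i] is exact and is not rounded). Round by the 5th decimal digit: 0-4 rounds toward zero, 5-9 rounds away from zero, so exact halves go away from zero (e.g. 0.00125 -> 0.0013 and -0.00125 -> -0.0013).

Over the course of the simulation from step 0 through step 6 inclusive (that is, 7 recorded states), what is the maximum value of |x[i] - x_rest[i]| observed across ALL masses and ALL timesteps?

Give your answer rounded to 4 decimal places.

Step 0: x=[6.0000 6.0000 14.0000 14.0000] v=[0.0000 0.0000 0.0000 0.0000]
Step 1: x=[4.5000 8.0000 12.0000 14.5000] v=[-3.0000 4.0000 -4.0000 1.0000]
Step 2: x=[2.7500 10.1250 9.6250 15.1875] v=[-3.5000 4.2500 -4.7500 1.3750]
Step 3: x=[2.1563 10.2813 8.7656 15.6797] v=[-1.1875 0.3125 -1.7188 0.9844]
Step 4: x=[3.0548 8.0274 10.0137 15.8077] v=[1.7969 -4.5079 2.4961 0.2559]
Step 5: x=[4.4327 5.0269 12.2137 15.7114] v=[2.7558 -6.0011 4.4000 -0.1926]
Step 6: x=[4.8510 3.6745 13.4915 15.6779] v=[0.8366 -2.7048 2.5555 -0.0670]
Max displacement = 4.3255

Answer: 4.3255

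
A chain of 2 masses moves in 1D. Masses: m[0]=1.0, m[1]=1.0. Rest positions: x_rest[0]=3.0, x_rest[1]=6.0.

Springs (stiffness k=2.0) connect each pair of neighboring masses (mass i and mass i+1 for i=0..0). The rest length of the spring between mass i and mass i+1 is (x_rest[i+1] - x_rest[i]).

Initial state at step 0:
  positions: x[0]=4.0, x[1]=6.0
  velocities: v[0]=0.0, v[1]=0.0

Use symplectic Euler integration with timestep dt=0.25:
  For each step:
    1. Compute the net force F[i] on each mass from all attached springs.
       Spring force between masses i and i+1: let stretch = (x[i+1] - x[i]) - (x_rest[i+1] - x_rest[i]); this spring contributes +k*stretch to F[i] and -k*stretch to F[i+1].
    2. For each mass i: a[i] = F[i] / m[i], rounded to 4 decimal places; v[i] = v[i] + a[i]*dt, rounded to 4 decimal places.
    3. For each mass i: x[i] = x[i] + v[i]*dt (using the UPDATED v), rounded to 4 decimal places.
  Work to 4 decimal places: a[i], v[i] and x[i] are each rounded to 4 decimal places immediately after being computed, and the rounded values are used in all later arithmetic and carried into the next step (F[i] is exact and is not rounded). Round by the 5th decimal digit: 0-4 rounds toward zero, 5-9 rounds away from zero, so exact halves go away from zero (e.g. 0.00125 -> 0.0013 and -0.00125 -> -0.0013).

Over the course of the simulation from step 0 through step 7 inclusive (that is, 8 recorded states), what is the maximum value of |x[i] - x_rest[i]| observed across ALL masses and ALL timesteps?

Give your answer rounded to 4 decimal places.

Step 0: x=[4.0000 6.0000] v=[0.0000 0.0000]
Step 1: x=[3.8750 6.1250] v=[-0.5000 0.5000]
Step 2: x=[3.6563 6.3438] v=[-0.8750 0.8750]
Step 3: x=[3.3985 6.6016] v=[-1.0313 1.0313]
Step 4: x=[3.1661 6.8341] v=[-0.9298 0.9298]
Step 5: x=[3.0172 6.9831] v=[-0.5958 0.5958]
Step 6: x=[2.9890 7.0113] v=[-0.1129 0.1129]
Step 7: x=[3.0886 6.9117] v=[0.3983 -0.3983]
Max displacement = 1.0113

Answer: 1.0113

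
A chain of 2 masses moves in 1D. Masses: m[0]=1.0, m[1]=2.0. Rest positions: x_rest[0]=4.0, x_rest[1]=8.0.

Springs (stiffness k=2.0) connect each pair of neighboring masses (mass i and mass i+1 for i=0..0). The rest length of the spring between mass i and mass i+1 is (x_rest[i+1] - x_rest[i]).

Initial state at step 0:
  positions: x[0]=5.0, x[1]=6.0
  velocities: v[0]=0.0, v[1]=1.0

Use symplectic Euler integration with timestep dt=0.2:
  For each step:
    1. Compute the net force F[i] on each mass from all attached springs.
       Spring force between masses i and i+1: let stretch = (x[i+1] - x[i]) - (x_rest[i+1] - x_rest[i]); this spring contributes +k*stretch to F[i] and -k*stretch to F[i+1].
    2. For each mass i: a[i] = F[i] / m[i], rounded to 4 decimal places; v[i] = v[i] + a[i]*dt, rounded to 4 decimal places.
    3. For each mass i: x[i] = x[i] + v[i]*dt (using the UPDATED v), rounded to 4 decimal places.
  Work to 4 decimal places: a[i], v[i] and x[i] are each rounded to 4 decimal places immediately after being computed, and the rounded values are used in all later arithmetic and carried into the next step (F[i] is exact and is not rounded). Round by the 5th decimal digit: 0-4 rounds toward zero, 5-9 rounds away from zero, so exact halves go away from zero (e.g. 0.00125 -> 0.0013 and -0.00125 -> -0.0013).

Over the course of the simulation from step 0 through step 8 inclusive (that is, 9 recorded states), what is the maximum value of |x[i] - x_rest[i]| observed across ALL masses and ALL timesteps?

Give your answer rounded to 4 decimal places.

Answer: 2.0715

Derivation:
Step 0: x=[5.0000 6.0000] v=[0.0000 1.0000]
Step 1: x=[4.7600 6.3200] v=[-1.2000 1.6000]
Step 2: x=[4.3248 6.7376] v=[-2.1760 2.0880]
Step 3: x=[3.7626 7.2187] v=[-2.8109 2.4054]
Step 4: x=[3.1569 7.7215] v=[-3.0285 2.5142]
Step 5: x=[2.5964 8.2018] v=[-2.8027 2.4013]
Step 6: x=[2.1643 8.6178] v=[-2.1605 2.0802]
Step 7: x=[1.9285 8.9357] v=[-1.1791 1.5895]
Step 8: x=[1.9333 9.1333] v=[0.0238 0.9881]
Max displacement = 2.0715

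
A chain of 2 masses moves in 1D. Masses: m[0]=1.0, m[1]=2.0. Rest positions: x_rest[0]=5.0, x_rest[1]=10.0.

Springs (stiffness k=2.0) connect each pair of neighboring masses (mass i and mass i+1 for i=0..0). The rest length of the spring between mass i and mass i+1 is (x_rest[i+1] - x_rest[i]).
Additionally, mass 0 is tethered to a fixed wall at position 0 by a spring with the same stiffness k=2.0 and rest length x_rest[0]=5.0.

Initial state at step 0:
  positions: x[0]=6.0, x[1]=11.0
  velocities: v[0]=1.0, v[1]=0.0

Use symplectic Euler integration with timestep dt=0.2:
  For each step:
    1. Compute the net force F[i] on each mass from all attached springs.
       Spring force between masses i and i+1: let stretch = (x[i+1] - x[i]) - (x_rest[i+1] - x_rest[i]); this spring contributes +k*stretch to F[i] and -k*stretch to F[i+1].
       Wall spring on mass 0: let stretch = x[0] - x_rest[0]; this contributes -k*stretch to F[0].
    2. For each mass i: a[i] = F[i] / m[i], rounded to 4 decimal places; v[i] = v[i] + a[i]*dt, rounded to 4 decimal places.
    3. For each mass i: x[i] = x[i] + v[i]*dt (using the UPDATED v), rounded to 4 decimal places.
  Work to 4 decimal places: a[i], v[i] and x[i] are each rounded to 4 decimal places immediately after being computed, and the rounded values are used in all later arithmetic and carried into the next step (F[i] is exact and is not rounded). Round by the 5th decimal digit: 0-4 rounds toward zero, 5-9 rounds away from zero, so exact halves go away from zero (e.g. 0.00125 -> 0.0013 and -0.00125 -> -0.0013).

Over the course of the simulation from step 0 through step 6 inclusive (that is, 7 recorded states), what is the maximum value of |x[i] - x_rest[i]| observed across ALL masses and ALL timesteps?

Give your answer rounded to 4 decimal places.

Answer: 1.1408

Derivation:
Step 0: x=[6.0000 11.0000] v=[1.0000 0.0000]
Step 1: x=[6.1200 11.0000] v=[0.6000 0.0000]
Step 2: x=[6.1408 11.0048] v=[0.1040 0.0240]
Step 3: x=[6.0595 11.0150] v=[-0.4067 0.0512]
Step 4: x=[5.8898 11.0270] v=[-0.8483 0.0601]
Step 5: x=[5.6599 11.0335] v=[-1.1493 0.0327]
Step 6: x=[5.4071 11.0251] v=[-1.2638 -0.0420]
Max displacement = 1.1408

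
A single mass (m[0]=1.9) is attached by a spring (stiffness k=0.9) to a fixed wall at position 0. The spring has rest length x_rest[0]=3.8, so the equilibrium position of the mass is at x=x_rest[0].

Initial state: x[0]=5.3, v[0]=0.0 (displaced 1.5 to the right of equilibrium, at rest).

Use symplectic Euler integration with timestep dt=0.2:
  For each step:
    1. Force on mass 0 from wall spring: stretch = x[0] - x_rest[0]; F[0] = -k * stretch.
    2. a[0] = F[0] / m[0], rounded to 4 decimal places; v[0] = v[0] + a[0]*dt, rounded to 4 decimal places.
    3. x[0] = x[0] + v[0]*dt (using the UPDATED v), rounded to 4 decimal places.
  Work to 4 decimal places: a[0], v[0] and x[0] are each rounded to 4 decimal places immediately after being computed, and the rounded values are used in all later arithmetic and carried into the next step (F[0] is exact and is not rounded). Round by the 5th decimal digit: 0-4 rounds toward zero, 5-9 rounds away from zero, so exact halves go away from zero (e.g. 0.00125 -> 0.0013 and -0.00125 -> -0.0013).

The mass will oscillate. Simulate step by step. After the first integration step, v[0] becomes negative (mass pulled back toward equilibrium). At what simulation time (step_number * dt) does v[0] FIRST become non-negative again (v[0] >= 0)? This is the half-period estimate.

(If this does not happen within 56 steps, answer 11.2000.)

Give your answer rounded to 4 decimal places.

Answer: 4.6000

Derivation:
Step 0: x=[5.3000] v=[0.0000]
Step 1: x=[5.2716] v=[-0.1421]
Step 2: x=[5.2153] v=[-0.2815]
Step 3: x=[5.1322] v=[-0.4156]
Step 4: x=[5.0238] v=[-0.5418]
Step 5: x=[4.8923] v=[-0.6577]
Step 6: x=[4.7401] v=[-0.7612]
Step 7: x=[4.5700] v=[-0.8503]
Step 8: x=[4.3854] v=[-0.9232]
Step 9: x=[4.1897] v=[-0.9787]
Step 10: x=[3.9866] v=[-1.0156]
Step 11: x=[3.7799] v=[-1.0333]
Step 12: x=[3.5736] v=[-1.0314]
Step 13: x=[3.3716] v=[-1.0100]
Step 14: x=[3.1777] v=[-0.9694]
Step 15: x=[2.9956] v=[-0.9104]
Step 16: x=[2.8288] v=[-0.8342]
Step 17: x=[2.6804] v=[-0.7422]
Step 18: x=[2.5532] v=[-0.6361]
Step 19: x=[2.4496] v=[-0.5180]
Step 20: x=[2.3716] v=[-0.3901]
Step 21: x=[2.3206] v=[-0.2548]
Step 22: x=[2.2977] v=[-0.1146]
Step 23: x=[2.3032] v=[0.0277]
First v>=0 after going negative at step 23, time=4.6000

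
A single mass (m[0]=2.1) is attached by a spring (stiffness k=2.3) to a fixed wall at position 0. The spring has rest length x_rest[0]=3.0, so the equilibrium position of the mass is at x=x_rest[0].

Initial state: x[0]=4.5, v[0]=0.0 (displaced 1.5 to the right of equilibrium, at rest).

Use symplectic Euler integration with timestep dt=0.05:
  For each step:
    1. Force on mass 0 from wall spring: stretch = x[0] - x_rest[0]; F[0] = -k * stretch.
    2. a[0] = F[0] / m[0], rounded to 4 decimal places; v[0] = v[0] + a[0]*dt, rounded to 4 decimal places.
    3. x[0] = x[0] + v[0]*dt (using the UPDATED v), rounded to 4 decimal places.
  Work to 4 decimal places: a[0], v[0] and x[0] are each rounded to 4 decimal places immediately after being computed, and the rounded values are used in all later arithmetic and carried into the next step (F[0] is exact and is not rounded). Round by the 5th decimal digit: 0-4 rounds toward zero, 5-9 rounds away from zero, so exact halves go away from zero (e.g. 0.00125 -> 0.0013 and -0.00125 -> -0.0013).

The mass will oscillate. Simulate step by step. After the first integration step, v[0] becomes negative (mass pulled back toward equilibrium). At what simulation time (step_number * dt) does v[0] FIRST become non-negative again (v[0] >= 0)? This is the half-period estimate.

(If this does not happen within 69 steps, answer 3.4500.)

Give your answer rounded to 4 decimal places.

Step 0: x=[4.5000] v=[0.0000]
Step 1: x=[4.4959] v=[-0.0821]
Step 2: x=[4.4877] v=[-0.1640]
Step 3: x=[4.4754] v=[-0.2455]
Step 4: x=[4.4591] v=[-0.3263]
Step 5: x=[4.4388] v=[-0.4062]
Step 6: x=[4.4146] v=[-0.4850]
Step 7: x=[4.3865] v=[-0.5625]
Step 8: x=[4.3546] v=[-0.6384]
Step 9: x=[4.3190] v=[-0.7126]
Step 10: x=[4.2798] v=[-0.7848]
Step 11: x=[4.2371] v=[-0.8549]
Step 12: x=[4.1910] v=[-0.9226]
Step 13: x=[4.1416] v=[-0.9878]
Step 14: x=[4.0891] v=[-1.0503]
Step 15: x=[4.0336] v=[-1.1099]
Step 16: x=[3.9753] v=[-1.1665]
Step 17: x=[3.9143] v=[-1.2199]
Step 18: x=[3.8508] v=[-1.2700]
Step 19: x=[3.7850] v=[-1.3166]
Step 20: x=[3.7170] v=[-1.3596]
Step 21: x=[3.6471] v=[-1.3989]
Step 22: x=[3.5754] v=[-1.4343]
Step 23: x=[3.5021] v=[-1.4658]
Step 24: x=[3.4274] v=[-1.4933]
Step 25: x=[3.3516] v=[-1.5167]
Step 26: x=[3.2748] v=[-1.5360]
Step 27: x=[3.1972] v=[-1.5511]
Step 28: x=[3.1191] v=[-1.5619]
Step 29: x=[3.0407] v=[-1.5684]
Step 30: x=[2.9622] v=[-1.5706]
Step 31: x=[2.8838] v=[-1.5685]
Step 32: x=[2.8057] v=[-1.5621]
Step 33: x=[2.7281] v=[-1.5515]
Step 34: x=[2.6513] v=[-1.5366]
Step 35: x=[2.5754] v=[-1.5175]
Step 36: x=[2.5007] v=[-1.4943]
Step 37: x=[2.4274] v=[-1.4670]
Step 38: x=[2.3556] v=[-1.4356]
Step 39: x=[2.2856] v=[-1.4003]
Step 40: x=[2.2175] v=[-1.3612]
Step 41: x=[2.1516] v=[-1.3184]
Step 42: x=[2.0880] v=[-1.2719]
Step 43: x=[2.0269] v=[-1.2220]
Step 44: x=[1.9685] v=[-1.1687]
Step 45: x=[1.9129] v=[-1.1122]
Step 46: x=[1.8603] v=[-1.0527]
Step 47: x=[1.8108] v=[-0.9903]
Step 48: x=[1.7645] v=[-0.9252]
Step 49: x=[1.7216] v=[-0.8575]
Step 50: x=[1.6822] v=[-0.7875]
Step 51: x=[1.6464] v=[-0.7153]
Step 52: x=[1.6143] v=[-0.6412]
Step 53: x=[1.5860] v=[-0.5653]
Step 54: x=[1.5616] v=[-0.4879]
Step 55: x=[1.5411] v=[-0.4091]
Step 56: x=[1.5246] v=[-0.3292]
Step 57: x=[1.5122] v=[-0.2484]
Step 58: x=[1.5039] v=[-0.1669]
Step 59: x=[1.4997] v=[-0.0850]
Step 60: x=[1.4996] v=[-0.0028]
Step 61: x=[1.5036] v=[0.0794]
First v>=0 after going negative at step 61, time=3.0500

Answer: 3.0500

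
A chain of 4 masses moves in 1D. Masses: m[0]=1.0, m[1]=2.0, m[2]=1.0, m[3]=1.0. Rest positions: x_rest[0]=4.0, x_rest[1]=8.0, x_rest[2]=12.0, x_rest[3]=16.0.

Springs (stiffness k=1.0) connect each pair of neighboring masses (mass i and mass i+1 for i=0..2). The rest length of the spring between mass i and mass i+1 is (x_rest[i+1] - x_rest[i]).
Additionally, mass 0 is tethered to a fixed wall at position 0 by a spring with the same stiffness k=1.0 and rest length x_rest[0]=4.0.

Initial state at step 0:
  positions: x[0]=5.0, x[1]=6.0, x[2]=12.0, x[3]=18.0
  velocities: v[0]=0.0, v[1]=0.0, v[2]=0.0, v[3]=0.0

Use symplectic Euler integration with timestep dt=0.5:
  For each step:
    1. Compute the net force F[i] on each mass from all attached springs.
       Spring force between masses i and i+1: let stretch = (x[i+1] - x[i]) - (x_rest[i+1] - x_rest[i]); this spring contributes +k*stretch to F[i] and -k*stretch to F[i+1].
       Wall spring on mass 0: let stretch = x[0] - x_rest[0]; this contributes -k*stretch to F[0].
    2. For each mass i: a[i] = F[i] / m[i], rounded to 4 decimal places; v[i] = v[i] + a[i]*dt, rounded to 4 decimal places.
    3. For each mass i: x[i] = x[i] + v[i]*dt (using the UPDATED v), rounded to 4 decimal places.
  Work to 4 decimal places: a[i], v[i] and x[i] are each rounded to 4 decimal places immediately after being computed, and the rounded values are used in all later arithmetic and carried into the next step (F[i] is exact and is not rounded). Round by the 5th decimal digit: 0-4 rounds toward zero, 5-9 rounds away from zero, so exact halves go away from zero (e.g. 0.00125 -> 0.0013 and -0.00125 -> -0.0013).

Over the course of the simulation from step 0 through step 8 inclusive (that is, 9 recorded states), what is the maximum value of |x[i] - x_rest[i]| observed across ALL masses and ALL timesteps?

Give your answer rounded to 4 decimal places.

Answer: 2.9653

Derivation:
Step 0: x=[5.0000 6.0000 12.0000 18.0000] v=[0.0000 0.0000 0.0000 0.0000]
Step 1: x=[4.0000 6.6250 12.0000 17.5000] v=[-2.0000 1.2500 0.0000 -1.0000]
Step 2: x=[2.6563 7.5938 12.0313 16.6250] v=[-2.6875 1.9375 0.0625 -1.7500]
Step 3: x=[1.8829 8.5001 12.1016 15.6016] v=[-1.5469 1.8125 0.1406 -2.0469]
Step 4: x=[2.2931 9.0294 12.1466 14.7032] v=[0.8203 1.0586 0.0899 -1.7969]
Step 5: x=[3.8141 9.1063 12.0514 14.1656] v=[3.0419 0.1538 -0.1904 -1.0752]
Step 6: x=[5.7046 8.8898 11.7485 14.0995] v=[3.7810 -0.4330 -0.6059 -0.1323]
Step 7: x=[6.9653 8.6325 11.3186 14.4456] v=[2.5213 -0.5147 -0.8598 0.6922]
Step 8: x=[6.9014 8.5025 10.9989 15.0100] v=[-0.1278 -0.2600 -0.6394 1.1287]
Max displacement = 2.9653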